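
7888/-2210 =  - 232/65 = -  3.57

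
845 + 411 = 1256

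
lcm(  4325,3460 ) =17300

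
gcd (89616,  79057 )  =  1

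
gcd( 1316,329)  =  329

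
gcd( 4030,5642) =806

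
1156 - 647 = 509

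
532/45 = 532/45 = 11.82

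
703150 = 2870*245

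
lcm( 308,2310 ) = 4620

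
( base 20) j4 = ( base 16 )180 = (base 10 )384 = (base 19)114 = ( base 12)280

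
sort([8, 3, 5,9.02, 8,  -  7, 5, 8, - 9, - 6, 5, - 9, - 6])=[ -9, - 9, - 7, - 6, - 6, 3 , 5,5, 5, 8, 8, 8, 9.02]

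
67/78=67/78 =0.86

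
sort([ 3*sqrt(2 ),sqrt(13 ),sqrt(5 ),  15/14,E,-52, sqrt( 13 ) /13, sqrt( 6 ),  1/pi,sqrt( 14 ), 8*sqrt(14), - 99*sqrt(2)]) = [ - 99*sqrt( 2), - 52,  sqrt( 13 )/13, 1/pi,15/14,  sqrt( 5),sqrt( 6 ), E,sqrt( 13), sqrt( 14),3*sqrt( 2), 8 *sqrt( 14)] 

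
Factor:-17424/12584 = -2^1*3^2 * 13^( - 1)  =  - 18/13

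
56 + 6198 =6254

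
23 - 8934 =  -8911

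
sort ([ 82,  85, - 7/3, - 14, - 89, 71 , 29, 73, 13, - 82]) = [- 89, - 82, - 14, - 7/3, 13, 29,71,73, 82, 85]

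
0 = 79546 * 0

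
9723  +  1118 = 10841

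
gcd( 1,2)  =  1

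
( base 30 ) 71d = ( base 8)14307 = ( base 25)a3i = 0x18c7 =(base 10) 6343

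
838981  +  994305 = 1833286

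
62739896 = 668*93922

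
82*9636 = 790152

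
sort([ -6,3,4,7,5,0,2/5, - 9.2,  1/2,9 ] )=[ - 9.2, - 6, 0,  2/5,1/2,3,4,5, 7,9] 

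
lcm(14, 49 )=98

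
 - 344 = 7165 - 7509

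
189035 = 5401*35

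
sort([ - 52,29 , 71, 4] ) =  [ - 52, 4 , 29, 71 ]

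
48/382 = 24/191 = 0.13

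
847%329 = 189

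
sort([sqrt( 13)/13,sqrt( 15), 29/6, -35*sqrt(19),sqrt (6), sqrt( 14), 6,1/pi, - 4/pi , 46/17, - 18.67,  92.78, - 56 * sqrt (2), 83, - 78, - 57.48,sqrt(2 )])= [ - 35 * sqrt(19), - 56*sqrt( 2), - 78, - 57.48, - 18.67, - 4/pi,sqrt (13) /13,1/pi, sqrt( 2 ),sqrt(6),46/17,sqrt( 14),sqrt( 15) , 29/6,6, 83, 92.78 ]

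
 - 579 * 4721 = -2733459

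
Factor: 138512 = 2^4*11^1*787^1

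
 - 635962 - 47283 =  - 683245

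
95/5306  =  95/5306 =0.02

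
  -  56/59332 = - 1 + 2117/2119 = - 0.00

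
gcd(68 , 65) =1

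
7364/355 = 20+264/355 = 20.74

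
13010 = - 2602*( - 5)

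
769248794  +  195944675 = 965193469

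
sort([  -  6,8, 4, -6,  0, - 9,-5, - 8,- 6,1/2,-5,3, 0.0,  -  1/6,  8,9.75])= [  -  9, - 8, -6, - 6, -6, - 5,-5 , - 1/6, 0,  0.0 , 1/2,3,4,8,  8,9.75] 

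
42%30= 12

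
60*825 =49500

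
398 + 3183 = 3581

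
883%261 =100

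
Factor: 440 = 2^3*5^1* 11^1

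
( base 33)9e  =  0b100110111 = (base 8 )467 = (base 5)2221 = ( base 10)311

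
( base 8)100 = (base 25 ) 2E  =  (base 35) 1t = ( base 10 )64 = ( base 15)44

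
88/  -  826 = - 44/413 = - 0.11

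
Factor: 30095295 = 3^1*5^1*2006353^1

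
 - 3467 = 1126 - 4593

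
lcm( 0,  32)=0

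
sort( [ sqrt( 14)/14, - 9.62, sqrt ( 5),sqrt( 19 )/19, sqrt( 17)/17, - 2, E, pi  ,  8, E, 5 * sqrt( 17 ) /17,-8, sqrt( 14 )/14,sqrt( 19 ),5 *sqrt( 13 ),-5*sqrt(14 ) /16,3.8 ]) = [-9.62,-8, - 2, - 5*sqrt( 14)/16,sqrt ( 19)/19, sqrt( 17) /17, sqrt( 14) /14, sqrt( 14)/14, 5 * sqrt( 17) /17, sqrt( 5 ),  E, E, pi,  3.8,sqrt(19),8,5 * sqrt( 13)] 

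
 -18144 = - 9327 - 8817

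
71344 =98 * 728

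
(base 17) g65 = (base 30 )57l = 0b1001001111011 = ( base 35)3u6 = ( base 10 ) 4731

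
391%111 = 58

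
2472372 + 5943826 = 8416198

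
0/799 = 0 = 0.00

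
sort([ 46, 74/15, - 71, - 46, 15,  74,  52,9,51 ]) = [- 71, - 46, 74/15, 9, 15, 46,51, 52, 74]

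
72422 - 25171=47251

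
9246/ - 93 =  - 100 + 18/31 = - 99.42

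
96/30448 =6/1903 = 0.00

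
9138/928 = 4569/464 = 9.85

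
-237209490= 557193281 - 794402771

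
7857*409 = 3213513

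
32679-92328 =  - 59649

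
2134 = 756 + 1378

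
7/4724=7/4724 = 0.00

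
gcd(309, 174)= 3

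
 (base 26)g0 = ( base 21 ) jh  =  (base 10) 416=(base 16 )1a0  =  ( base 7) 1133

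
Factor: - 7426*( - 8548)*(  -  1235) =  - 2^3  *5^1*13^1*19^1*47^1*79^1 * 2137^1 = - 78394648280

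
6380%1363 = 928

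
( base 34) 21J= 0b100100111101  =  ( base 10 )2365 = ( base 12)1451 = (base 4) 210331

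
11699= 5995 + 5704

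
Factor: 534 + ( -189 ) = 3^1*5^1*23^1 = 345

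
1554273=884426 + 669847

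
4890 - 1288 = 3602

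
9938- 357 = 9581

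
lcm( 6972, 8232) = 683256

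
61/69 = 61/69 = 0.88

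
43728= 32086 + 11642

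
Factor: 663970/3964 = 335/2 = 2^( - 1 )*5^1 * 67^1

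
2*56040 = 112080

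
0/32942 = 0= 0.00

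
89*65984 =5872576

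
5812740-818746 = 4993994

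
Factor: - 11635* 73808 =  - 2^4*5^1*7^1*13^1*179^1*659^1 = - 858756080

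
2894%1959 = 935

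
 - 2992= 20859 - 23851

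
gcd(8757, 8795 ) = 1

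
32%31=1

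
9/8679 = 3/2893 = 0.00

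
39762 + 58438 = 98200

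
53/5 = 10 + 3/5 = 10.60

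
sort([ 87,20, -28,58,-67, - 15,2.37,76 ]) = [ - 67,-28, - 15,  2.37,20,58, 76,87 ]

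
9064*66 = 598224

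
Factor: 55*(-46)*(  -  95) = 240350 = 2^1*5^2*11^1*19^1*23^1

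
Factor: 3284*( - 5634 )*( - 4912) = 2^7  *  3^2*307^1*313^1*821^1 = 90882099072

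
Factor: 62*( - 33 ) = -2^1*3^1*11^1 * 31^1 = - 2046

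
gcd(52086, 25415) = 1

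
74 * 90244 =6678056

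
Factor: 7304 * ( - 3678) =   -  2^4*3^1*11^1*83^1*613^1 = -  26864112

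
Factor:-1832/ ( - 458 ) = 2^2 = 4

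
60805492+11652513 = 72458005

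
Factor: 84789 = 3^2*9421^1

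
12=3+9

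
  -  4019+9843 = 5824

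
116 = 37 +79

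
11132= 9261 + 1871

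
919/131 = 7 + 2/131 = 7.02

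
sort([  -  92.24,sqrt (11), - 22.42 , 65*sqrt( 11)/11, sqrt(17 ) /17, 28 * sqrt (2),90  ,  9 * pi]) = [ - 92.24, - 22.42, sqrt(17) /17, sqrt( 11), 65* sqrt( 11)/11, 9*pi, 28*sqrt( 2),90 ] 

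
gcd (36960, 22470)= 210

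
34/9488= 17/4744 = 0.00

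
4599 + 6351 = 10950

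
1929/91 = 21 + 18/91 = 21.20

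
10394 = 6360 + 4034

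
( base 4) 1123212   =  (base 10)5862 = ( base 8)13346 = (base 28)7DA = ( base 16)16e6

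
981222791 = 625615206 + 355607585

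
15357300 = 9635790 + 5721510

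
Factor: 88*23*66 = 133584 = 2^4*3^1*11^2*23^1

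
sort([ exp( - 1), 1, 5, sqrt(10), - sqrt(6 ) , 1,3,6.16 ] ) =[-sqrt( 6), exp( - 1 ) , 1,1, 3,sqrt(10),5, 6.16]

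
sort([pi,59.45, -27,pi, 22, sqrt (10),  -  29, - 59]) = [  -  59, - 29, - 27, pi,pi, sqrt( 10), 22 , 59.45]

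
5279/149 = 5279/149 =35.43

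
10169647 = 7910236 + 2259411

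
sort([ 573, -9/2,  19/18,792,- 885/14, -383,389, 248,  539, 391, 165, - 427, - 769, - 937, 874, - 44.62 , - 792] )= [ - 937, - 792 , - 769 , - 427,-383, - 885/14,-44.62 , - 9/2, 19/18 , 165, 248,389,  391, 539,573 , 792, 874] 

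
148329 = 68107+80222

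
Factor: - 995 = -5^1*199^1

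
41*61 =2501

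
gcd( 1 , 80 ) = 1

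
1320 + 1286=2606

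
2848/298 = 9 + 83/149  =  9.56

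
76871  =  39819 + 37052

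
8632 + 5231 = 13863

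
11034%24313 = 11034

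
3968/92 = 43+3/23=43.13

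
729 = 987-258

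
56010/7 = 56010/7 = 8001.43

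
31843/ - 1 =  - 31843 + 0/1  =  - 31843.00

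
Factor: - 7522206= -2^1*3^1*1253701^1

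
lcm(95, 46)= 4370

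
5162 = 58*89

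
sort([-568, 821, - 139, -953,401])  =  [-953, - 568,  -  139,401,821] 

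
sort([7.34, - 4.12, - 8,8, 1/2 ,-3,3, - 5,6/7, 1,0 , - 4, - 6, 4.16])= [ - 8, - 6 , - 5, - 4.12, - 4, - 3, 0, 1/2, 6/7, 1,3, 4.16, 7.34, 8]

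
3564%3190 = 374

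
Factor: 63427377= 3^1* 13^1*19^1* 85597^1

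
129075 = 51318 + 77757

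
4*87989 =351956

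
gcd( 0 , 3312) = 3312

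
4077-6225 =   -  2148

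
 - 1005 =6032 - 7037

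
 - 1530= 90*(  -  17 ) 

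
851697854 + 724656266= 1576354120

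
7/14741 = 7/14741=0.00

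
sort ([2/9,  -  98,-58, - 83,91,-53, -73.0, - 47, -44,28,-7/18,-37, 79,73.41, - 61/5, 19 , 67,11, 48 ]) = [ - 98, - 83, - 73.0, -58, - 53, - 47, - 44, - 37,  -  61/5, - 7/18, 2/9,11, 19,28, 48, 67 , 73.41,79,91 ] 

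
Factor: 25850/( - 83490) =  - 235/759 = - 3^( - 1)*5^1 * 11^( - 1)  *23^( - 1)  *47^1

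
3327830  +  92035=3419865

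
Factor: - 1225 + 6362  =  11^1* 467^1= 5137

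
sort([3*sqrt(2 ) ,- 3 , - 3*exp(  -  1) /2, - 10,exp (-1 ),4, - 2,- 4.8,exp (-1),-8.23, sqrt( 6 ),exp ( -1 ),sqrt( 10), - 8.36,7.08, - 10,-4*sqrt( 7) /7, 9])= [ - 10, - 10 , - 8.36, - 8.23, - 4.8,  -  3, - 2, - 4*sqrt(7)/7,-3*exp ( - 1 )/2, exp(-1), exp(-1), exp( - 1), sqrt( 6 ),  sqrt( 10),4, 3*sqrt( 2 ),7.08, 9]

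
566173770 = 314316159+251857611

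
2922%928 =138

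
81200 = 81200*1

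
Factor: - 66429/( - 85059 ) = 7381/9451 =11^2*13^( - 1)*61^1*727^ (  -  1 )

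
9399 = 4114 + 5285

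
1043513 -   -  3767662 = 4811175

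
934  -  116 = 818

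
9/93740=9/93740 = 0.00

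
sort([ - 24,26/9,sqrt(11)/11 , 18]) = [ - 24 , sqrt( 11 ) /11, 26/9,18] 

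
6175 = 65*95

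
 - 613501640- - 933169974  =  319668334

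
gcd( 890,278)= 2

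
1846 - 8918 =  - 7072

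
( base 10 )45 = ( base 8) 55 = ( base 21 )23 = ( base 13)36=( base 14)33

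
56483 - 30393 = 26090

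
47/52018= 47/52018=0.00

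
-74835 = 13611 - 88446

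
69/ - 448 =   -  1+ 379/448 = - 0.15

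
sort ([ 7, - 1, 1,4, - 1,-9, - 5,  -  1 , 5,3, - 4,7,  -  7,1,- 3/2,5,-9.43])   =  [ -9.43, - 9, - 7, - 5, - 4, - 3/2, - 1,-1, -1, 1  ,  1,3,4, 5, 5, 7,  7] 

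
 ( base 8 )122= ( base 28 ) 2Q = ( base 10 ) 82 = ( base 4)1102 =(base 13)64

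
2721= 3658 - 937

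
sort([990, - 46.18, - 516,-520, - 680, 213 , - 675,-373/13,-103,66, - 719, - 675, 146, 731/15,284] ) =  [-719, - 680, - 675  ,-675,-520, -516,  -  103, - 46.18, -373/13,731/15,66, 146, 213, 284,990 ]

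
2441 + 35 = 2476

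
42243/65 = 649+58/65= 649.89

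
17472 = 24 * 728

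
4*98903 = 395612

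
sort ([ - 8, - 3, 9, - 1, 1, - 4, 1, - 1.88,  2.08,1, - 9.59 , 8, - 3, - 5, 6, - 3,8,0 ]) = [ - 9.59, - 8, - 5, - 4, - 3, - 3, - 3, - 1.88, - 1, 0,  1,1,1, 2.08,6,8,8,9]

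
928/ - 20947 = - 1+20019/20947 = - 0.04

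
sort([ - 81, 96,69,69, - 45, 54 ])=[ - 81, - 45, 54, 69, 69,96]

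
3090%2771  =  319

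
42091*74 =3114734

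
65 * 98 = 6370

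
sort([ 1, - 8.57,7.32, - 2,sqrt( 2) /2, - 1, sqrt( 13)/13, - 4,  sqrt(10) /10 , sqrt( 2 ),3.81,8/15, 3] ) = [ - 8.57, - 4, - 2 , - 1,  sqrt(13 ) /13,  sqrt( 10 )/10,8/15,sqrt(2)/2,1,sqrt(  2), 3, 3.81 , 7.32] 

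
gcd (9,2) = 1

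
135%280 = 135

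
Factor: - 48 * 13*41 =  - 2^4*3^1*13^1 * 41^1 = - 25584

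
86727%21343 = 1355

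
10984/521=21 + 43/521 = 21.08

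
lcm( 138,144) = 3312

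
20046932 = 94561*212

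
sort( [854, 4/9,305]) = [4/9, 305 , 854]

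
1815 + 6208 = 8023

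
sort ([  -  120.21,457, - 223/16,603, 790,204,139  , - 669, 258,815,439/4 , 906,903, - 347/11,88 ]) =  [ - 669, - 120.21, - 347/11, - 223/16,88  ,  439/4,139,204,258,457,603,790,815 , 903,906 ] 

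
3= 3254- 3251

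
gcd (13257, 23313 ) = 3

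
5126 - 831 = 4295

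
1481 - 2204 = -723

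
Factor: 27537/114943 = 201/839= 3^1*67^1 * 839^( - 1) 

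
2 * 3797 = 7594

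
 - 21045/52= - 21045/52 = - 404.71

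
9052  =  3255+5797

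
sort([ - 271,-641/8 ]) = [ - 271,  -  641/8]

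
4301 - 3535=766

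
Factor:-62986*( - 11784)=742227024 = 2^4*3^1*7^1*11^1 * 409^1*491^1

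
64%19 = 7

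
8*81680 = 653440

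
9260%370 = 10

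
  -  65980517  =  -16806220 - 49174297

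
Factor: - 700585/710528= -11485/11648  =  - 2^( - 7 )*5^1*7^(-1 )*13^( - 1)*2297^1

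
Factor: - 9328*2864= -2^8*11^1*53^1*179^1 = - 26715392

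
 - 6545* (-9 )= 58905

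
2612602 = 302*8651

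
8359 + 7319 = 15678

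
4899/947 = 5+164/947 = 5.17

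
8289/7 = 8289/7 =1184.14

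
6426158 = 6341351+84807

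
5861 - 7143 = -1282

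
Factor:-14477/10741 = -31/23 = -23^( - 1) * 31^1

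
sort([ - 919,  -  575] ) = [ - 919, - 575]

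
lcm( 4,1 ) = 4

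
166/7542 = 83/3771  =  0.02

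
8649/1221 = 7+34/407   =  7.08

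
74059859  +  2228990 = 76288849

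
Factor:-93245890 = -2^1*5^1*41^1*467^1*487^1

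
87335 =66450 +20885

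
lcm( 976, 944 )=57584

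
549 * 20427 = 11214423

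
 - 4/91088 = -1 + 22771/22772 = - 0.00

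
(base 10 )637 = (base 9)777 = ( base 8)1175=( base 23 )14g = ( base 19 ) 1EA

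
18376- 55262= - 36886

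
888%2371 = 888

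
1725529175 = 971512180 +754016995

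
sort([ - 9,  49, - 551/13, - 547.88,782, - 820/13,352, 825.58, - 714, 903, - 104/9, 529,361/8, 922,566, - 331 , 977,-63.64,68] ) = [ - 714 , - 547.88, - 331, - 63.64,-820/13, - 551/13, - 104/9, - 9,361/8,49,68, 352, 529, 566,  782,825.58,903,922,977]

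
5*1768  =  8840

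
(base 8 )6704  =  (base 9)4745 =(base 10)3524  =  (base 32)3e4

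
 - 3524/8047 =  - 3524/8047 = - 0.44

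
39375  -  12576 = 26799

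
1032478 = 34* 30367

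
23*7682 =176686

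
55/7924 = 55/7924=0.01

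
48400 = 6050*8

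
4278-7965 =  - 3687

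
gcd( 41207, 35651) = 463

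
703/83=703/83=   8.47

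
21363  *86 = 1837218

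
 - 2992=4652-7644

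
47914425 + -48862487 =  - 948062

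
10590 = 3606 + 6984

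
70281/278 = 70281/278 = 252.81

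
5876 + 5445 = 11321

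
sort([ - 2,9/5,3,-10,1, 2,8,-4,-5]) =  [- 10,  -  5, - 4  ,-2, 1,9/5, 2,  3,8]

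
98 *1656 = 162288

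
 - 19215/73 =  - 19215/73 = - 263.22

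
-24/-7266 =4/1211 = 0.00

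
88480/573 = 154 + 238/573 =154.42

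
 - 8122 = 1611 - 9733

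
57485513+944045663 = 1001531176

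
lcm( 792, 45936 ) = 45936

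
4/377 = 4/377 = 0.01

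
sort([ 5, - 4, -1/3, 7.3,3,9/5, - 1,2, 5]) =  [-4,  -  1, - 1/3,9/5,2, 3,5,5,7.3]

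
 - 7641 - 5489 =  - 13130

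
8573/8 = 1071 +5/8  =  1071.62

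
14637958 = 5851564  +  8786394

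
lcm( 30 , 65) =390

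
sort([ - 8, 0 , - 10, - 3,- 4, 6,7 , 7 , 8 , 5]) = [ - 10, - 8, - 4, - 3, 0, 5, 6,7, 7,  8]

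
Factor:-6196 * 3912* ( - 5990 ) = 2^6*3^1*5^1*163^1*599^1*1549^1= 145190124480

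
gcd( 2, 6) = 2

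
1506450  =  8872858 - 7366408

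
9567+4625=14192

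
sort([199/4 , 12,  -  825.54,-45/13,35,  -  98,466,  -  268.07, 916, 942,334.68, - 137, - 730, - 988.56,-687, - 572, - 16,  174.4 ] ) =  [ - 988.56,  -  825.54, - 730, - 687, - 572, - 268.07,-137, - 98,-16,  -  45/13, 12, 35, 199/4,174.4,334.68, 466  ,  916, 942 ] 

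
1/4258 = 1/4258 =0.00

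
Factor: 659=659^1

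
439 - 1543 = - 1104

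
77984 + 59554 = 137538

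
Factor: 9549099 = 3^2* 7^1*151573^1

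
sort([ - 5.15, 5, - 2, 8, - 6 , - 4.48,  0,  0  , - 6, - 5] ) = [ - 6, - 6, - 5.15, - 5,  -  4.48, - 2, 0, 0 , 5 , 8 ]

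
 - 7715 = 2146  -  9861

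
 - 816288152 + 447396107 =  - 368892045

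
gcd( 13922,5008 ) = 2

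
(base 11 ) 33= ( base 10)36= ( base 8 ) 44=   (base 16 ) 24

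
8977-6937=2040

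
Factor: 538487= 538487^1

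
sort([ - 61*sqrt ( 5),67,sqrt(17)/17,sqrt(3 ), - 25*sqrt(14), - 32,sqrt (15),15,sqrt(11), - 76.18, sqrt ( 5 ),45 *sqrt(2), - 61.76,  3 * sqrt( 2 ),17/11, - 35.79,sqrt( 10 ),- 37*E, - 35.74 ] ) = [ - 61*sqrt (5), - 37*E , - 25*sqrt(14), - 76.18, - 61.76, - 35.79, - 35.74, - 32, sqrt(17 ) /17,  17/11,  sqrt ( 3), sqrt( 5),sqrt ( 10),sqrt(11),sqrt( 15 ),3*sqrt (2 ),15,45 * sqrt(2), 67] 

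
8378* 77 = 645106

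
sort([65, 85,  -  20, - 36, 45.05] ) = [ - 36, - 20,45.05, 65,85 ] 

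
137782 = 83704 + 54078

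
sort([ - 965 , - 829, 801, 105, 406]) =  [ - 965, - 829, 105, 406, 801 ] 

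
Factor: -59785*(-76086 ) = 2^1*3^3*5^1*11^1 *1087^1*1409^1 = 4548801510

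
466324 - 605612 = - 139288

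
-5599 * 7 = - 39193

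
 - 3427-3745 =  - 7172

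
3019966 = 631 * 4786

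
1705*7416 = 12644280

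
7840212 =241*32532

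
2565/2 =2565/2  =  1282.50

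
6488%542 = 526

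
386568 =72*5369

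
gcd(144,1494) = 18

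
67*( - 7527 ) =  - 504309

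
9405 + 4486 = 13891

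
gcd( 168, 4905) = 3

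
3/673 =3/673 = 0.00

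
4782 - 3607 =1175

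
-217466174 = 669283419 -886749593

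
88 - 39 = 49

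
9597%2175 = 897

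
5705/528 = 5705/528 = 10.80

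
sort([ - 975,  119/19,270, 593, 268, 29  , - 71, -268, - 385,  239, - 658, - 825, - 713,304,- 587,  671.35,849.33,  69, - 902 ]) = [ - 975, - 902, - 825, - 713, - 658, - 587, - 385, - 268, - 71, 119/19,29,  69, 239, 268,270,  304 , 593,671.35, 849.33]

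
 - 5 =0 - 5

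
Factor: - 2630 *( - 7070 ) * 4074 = 75752363400  =  2^3*3^1*5^2*7^2 * 97^1 * 101^1*263^1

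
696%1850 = 696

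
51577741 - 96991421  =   - 45413680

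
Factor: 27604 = 2^2 * 67^1*103^1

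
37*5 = 185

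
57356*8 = 458848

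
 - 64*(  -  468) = 29952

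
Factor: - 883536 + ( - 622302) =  - 2^1*3^1*113^1*2221^1 = - 1505838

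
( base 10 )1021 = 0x3fd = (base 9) 1354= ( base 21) 26d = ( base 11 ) 849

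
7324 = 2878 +4446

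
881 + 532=1413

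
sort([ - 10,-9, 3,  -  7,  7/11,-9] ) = [ - 10,-9, - 9, - 7,7/11 , 3 ] 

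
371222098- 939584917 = -568362819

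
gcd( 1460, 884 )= 4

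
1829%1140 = 689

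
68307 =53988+14319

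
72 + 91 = 163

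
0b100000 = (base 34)w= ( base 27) 15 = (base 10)32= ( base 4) 200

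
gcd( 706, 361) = 1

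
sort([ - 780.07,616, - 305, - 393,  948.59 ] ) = [ - 780.07, - 393, - 305,616, 948.59] 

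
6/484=3/242=0.01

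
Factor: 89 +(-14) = 3^1*5^2 = 75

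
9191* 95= 873145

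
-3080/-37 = 83 + 9/37 = 83.24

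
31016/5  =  31016/5 = 6203.20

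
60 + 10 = 70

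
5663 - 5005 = 658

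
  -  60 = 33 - 93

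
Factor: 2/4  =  2^( - 1) =1/2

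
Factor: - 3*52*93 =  - 2^2*3^2*13^1*31^1 = - 14508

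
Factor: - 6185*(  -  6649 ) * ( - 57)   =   - 2344071705 = - 3^1*5^1*19^1  *  61^1* 109^1*1237^1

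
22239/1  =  22239 = 22239.00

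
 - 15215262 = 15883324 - 31098586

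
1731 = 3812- 2081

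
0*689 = 0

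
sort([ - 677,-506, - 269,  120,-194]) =[-677, - 506,-269, - 194,120 ] 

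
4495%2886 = 1609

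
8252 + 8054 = 16306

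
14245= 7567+6678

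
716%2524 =716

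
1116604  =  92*12137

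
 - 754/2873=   -  58/221=-0.26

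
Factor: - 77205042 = -2^1*3^3*593^1 * 2411^1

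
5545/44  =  5545/44 = 126.02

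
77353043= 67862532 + 9490511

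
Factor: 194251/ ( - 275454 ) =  - 2^(  -  1 )*3^( - 3)*47^1* 4133^1*5101^( - 1)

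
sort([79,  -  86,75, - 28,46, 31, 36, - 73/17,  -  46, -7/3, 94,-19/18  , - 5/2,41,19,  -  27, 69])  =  [- 86, - 46, - 28, - 27, - 73/17, - 5/2, -7/3, - 19/18, 19, 31,36, 41,46,69,75, 79, 94] 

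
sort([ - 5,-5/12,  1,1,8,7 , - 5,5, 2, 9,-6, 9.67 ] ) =[ - 6, - 5,  -  5, - 5/12,1,1,2,  5,  7,8,9,9.67]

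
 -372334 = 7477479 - 7849813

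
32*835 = 26720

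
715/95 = 7+10/19 = 7.53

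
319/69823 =319/69823  =  0.00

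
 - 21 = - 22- - 1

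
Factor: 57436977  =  3^1*13^1*1472743^1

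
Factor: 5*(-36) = - 180= - 2^2*3^2*5^1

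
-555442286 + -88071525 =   -  643513811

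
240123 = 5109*47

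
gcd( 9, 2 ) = 1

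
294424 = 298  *988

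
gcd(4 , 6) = 2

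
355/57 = 355/57 =6.23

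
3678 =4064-386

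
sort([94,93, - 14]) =[ - 14, 93,  94 ]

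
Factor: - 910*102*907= - 84187740 =- 2^2 * 3^1*5^1*7^1*13^1*17^1*907^1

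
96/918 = 16/153= 0.10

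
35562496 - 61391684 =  - 25829188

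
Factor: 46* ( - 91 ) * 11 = - 2^1* 7^1*11^1*13^1 * 23^1  =  -46046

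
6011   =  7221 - 1210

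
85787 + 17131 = 102918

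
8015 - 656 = 7359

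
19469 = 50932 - 31463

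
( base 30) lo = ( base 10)654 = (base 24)136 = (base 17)248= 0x28E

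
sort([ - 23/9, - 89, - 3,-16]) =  [ - 89, - 16,-3, - 23/9 ]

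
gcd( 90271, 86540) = 1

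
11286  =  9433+1853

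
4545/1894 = 4545/1894 = 2.40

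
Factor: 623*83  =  7^1*83^1*89^1 = 51709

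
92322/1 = 92322 = 92322.00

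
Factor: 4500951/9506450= 2^( - 1)*3^1*5^(-2)* 7^1 * 13^1 * 16487^1 * 190129^ ( - 1 ) 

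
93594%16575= 10719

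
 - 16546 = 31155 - 47701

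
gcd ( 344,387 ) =43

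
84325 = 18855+65470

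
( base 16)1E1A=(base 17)19B5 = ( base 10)7706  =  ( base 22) FK6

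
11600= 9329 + 2271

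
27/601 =27/601= 0.04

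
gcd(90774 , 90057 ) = 3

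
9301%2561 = 1618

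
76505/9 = 8500+5/9=8500.56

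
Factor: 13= 13^1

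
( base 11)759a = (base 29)bqq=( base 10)10031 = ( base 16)272f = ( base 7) 41150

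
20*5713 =114260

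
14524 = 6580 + 7944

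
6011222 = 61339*98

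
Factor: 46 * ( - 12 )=  -  2^3 *3^1*23^1 = -  552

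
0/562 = 0 = 0.00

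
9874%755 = 59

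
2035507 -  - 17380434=19415941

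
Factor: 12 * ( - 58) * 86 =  - 59856 = -2^4 * 3^1 *29^1*43^1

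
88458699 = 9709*9111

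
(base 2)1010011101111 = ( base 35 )4d4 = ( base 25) 8E9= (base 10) 5359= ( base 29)6an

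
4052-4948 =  - 896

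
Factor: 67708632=2^3*3^1*563^1 *5011^1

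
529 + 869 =1398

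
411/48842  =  411/48842 = 0.01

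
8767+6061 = 14828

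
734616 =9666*76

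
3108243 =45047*69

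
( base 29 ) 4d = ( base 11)108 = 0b10000001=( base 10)129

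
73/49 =73/49   =  1.49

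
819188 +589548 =1408736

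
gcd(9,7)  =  1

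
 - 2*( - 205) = 410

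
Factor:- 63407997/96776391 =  - 21135999/32258797 = -  3^1*19^1*523^1*709^1*32258797^ (  -  1 )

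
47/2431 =47/2431 =0.02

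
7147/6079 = 1+ 1068/6079= 1.18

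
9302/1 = 9302  =  9302.00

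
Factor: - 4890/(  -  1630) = 3 = 3^1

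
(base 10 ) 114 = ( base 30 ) 3o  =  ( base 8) 162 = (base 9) 136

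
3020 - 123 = 2897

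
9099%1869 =1623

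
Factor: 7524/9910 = 2^1*3^2*5^( - 1 )*11^1*19^1*991^( - 1) = 3762/4955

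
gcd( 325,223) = 1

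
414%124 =42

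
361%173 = 15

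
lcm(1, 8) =8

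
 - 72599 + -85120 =-157719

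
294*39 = 11466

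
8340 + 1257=9597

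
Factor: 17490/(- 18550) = -33/35 = - 3^1*5^( - 1)*7^(  -  1 )*11^1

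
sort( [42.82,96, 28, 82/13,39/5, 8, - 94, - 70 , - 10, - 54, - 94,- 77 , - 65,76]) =[ - 94, - 94, -77, - 70, - 65,-54 , - 10,  82/13,  39/5, 8,28,42.82, 76,96]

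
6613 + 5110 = 11723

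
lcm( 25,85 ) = 425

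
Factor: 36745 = 5^1*7349^1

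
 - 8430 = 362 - 8792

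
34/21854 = 17/10927   =  0.00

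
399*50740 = 20245260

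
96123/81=32041/27 = 1186.70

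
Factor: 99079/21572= 2^( - 2)*5393^ ( - 1 )*99079^1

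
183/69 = 2 + 15/23 = 2.65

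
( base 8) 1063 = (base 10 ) 563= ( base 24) nb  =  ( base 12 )3ab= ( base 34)GJ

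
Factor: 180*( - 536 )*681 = - 2^5*3^3*5^1*67^1*227^1 =- 65702880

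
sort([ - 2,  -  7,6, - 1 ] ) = [ - 7, - 2,-1,6 ] 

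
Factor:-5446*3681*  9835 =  - 197159550210 = - 2^1* 3^2*5^1*7^2*281^1*389^1*409^1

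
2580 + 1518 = 4098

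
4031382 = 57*70726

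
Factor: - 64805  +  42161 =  - 2^2*3^2*17^1*37^1= - 22644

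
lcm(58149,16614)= 116298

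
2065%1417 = 648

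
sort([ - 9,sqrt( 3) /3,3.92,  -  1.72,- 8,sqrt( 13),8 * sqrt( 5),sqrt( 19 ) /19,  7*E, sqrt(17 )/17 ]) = [  -  9,  -  8,-1.72 , sqrt( 19 )/19,sqrt( 17 )/17,sqrt ( 3 )/3,sqrt( 13),3.92,8*sqrt(5 ), 7*E] 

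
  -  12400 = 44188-56588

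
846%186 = 102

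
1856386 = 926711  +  929675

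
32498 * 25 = 812450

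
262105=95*2759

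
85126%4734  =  4648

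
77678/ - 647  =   - 77678/647 = - 120.06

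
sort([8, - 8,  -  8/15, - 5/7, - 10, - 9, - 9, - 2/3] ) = [ - 10, - 9,- 9, - 8,- 5/7,  -  2/3, - 8/15,8 ]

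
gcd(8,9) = 1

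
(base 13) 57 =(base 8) 110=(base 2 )1001000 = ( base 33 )26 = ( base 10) 72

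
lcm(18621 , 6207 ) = 18621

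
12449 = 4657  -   - 7792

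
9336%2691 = 1263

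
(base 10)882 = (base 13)52b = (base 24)1CI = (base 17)30F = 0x372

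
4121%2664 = 1457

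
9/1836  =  1/204 =0.00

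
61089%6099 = 99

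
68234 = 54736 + 13498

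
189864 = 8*23733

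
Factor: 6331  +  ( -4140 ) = 7^1*313^1 = 2191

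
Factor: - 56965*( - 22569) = 1285643085 = 3^1*5^1*7523^1*11393^1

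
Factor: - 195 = -3^1*5^1*13^1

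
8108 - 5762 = 2346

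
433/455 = 433/455 = 0.95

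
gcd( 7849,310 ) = 1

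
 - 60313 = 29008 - 89321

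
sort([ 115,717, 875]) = [ 115,717, 875 ]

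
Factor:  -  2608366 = -2^1*1304183^1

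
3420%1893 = 1527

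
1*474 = 474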